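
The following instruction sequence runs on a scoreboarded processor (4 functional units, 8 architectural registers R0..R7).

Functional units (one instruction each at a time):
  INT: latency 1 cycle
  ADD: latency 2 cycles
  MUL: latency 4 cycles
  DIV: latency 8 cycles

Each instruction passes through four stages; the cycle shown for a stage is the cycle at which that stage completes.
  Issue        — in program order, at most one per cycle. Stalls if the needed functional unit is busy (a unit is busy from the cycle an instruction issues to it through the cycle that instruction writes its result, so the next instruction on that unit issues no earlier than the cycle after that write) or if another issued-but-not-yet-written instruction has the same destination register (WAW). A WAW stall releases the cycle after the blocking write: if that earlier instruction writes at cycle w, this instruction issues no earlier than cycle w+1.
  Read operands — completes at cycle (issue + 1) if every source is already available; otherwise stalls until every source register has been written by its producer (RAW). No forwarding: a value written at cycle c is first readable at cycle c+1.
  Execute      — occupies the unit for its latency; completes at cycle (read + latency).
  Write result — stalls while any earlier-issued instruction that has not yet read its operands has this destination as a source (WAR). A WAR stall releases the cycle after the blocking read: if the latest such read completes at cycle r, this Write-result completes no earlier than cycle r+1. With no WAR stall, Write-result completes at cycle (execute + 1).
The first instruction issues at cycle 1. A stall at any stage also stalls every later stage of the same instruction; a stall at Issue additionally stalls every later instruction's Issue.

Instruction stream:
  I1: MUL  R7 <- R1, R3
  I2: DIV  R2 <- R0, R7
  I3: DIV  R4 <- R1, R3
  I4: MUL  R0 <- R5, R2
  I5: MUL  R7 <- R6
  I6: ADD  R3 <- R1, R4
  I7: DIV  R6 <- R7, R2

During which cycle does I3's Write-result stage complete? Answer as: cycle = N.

cycle = 28

cycle 1: I1→MUL
cycle 2: I1 RO | I2→DIV
cycle 6: I1 EX
cycle 7: I1 WR R7
cycle 8: I2 RO
cycle 16: I2 EX
cycle 17: I2 WR R2
cycle 18: I3→DIV
cycle 19: I3 RO | I4→MUL
cycle 20: I4 RO
cycle 24: I4 EX
cycle 25: I4 WR R0
cycle 26: I5→MUL
cycle 27: I3 EX | I5 RO | I6→ADD
cycle 28: I3 WR R4
cycle 29: I6 RO | I7→DIV
cycle 31: I5 EX | I6 EX
cycle 32: I5 WR R7 | I6 WR R3
cycle 33: I7 RO
cycle 41: I7 EX
cycle 42: I7 WR R6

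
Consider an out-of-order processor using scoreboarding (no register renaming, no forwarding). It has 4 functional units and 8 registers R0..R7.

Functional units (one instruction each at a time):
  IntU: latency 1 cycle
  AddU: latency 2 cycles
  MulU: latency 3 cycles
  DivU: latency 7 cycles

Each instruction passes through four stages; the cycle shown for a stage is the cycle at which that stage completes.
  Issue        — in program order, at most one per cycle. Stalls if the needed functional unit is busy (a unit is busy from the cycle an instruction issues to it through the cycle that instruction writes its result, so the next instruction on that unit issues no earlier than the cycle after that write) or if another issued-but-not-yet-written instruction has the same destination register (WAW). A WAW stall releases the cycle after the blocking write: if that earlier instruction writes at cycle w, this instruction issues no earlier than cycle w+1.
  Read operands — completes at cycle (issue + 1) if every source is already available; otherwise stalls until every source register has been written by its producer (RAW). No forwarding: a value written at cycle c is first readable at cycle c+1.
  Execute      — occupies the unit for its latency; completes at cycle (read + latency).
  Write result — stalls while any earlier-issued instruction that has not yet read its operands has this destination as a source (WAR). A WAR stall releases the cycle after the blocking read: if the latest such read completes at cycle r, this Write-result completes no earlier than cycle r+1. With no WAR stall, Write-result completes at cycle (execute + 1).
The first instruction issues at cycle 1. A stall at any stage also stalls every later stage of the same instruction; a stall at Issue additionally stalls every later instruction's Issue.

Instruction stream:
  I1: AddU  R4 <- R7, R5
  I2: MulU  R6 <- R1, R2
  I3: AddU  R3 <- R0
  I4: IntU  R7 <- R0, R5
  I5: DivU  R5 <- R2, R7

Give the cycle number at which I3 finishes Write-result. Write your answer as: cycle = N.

cycle = 10

cycle 1: I1→AddU
cycle 2: I1 RO; I2→MulU
cycle 3: I2 RO
cycle 4: I1 EX
cycle 5: I1 WR R4
cycle 6: I2 EX; I3→AddU
cycle 7: I2 WR R6; I3 RO; I4→IntU
cycle 8: I4 RO; I5→DivU
cycle 9: I3 EX; I4 EX
cycle 10: I3 WR R3; I4 WR R7
cycle 11: I5 RO
cycle 18: I5 EX
cycle 19: I5 WR R5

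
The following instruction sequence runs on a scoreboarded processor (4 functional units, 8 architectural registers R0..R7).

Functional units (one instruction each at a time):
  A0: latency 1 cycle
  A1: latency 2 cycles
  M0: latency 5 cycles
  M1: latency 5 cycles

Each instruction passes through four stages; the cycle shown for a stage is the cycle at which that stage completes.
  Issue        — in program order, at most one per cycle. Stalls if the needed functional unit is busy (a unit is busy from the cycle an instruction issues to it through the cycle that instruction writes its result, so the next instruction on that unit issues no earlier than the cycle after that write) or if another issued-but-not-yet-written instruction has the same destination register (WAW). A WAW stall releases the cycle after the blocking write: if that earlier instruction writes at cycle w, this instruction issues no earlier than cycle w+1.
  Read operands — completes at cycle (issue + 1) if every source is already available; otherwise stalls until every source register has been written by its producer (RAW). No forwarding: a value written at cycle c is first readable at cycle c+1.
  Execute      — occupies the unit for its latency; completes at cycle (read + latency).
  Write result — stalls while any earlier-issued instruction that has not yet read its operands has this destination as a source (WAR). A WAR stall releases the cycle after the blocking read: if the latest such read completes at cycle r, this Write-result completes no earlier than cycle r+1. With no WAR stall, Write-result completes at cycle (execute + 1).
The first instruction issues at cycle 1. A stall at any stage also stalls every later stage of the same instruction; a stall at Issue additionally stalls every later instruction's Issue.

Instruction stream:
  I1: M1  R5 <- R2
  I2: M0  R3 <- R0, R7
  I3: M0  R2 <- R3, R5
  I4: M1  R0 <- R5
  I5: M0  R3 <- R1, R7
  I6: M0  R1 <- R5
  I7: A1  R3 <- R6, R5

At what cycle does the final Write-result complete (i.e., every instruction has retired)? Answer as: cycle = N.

1) issue 1, read 2, done 7, write 8
2) issue 2, read 3, done 8, write 9
3) issue 10, read 11, done 16, write 17  <struct: M0 busy until I2 writes@9>
4) issue 11, read 12, done 17, write 18
5) issue 18, read 19, done 24, write 25  <struct: M0 busy until I3 writes@17>
6) issue 26, read 27, done 32, write 33  <struct: M0 busy until I5 writes@25>
7) issue 27, read 28, done 30, write 31

cycle = 33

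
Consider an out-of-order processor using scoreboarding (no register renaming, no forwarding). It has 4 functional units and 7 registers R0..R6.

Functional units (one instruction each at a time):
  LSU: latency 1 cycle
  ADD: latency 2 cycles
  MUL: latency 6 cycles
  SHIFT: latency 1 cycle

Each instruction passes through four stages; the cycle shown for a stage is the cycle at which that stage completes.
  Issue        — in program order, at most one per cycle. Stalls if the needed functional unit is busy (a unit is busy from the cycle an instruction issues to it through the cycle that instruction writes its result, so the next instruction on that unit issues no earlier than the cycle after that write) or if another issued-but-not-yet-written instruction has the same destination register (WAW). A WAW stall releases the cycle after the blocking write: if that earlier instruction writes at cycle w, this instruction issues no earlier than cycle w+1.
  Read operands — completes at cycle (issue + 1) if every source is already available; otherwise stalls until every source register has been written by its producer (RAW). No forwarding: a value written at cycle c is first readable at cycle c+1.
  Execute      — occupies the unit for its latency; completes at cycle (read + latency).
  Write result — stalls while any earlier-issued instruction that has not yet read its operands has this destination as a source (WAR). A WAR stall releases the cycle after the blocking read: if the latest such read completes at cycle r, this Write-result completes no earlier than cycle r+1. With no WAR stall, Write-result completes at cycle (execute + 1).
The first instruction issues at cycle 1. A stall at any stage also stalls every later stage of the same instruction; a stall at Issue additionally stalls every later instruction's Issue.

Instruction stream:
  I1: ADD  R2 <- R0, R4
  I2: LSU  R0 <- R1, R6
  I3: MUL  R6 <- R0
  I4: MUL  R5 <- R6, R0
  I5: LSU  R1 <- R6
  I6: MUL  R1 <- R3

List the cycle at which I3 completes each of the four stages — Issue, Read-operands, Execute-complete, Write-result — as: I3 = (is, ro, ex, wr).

I3 = (3, 6, 12, 13)

cycle 1: I1→ADD
cycle 2: I1 RO · I2→LSU
cycle 3: I2 RO · I3→MUL
cycle 4: I1 EX · I2 EX
cycle 5: I1 WR R2 · I2 WR R0
cycle 6: I3 RO
cycle 12: I3 EX
cycle 13: I3 WR R6
cycle 14: I4→MUL
cycle 15: I4 RO · I5→LSU
cycle 16: I5 RO
cycle 17: I5 EX
cycle 18: I5 WR R1
cycle 21: I4 EX
cycle 22: I4 WR R5
cycle 23: I6→MUL
cycle 24: I6 RO
cycle 30: I6 EX
cycle 31: I6 WR R1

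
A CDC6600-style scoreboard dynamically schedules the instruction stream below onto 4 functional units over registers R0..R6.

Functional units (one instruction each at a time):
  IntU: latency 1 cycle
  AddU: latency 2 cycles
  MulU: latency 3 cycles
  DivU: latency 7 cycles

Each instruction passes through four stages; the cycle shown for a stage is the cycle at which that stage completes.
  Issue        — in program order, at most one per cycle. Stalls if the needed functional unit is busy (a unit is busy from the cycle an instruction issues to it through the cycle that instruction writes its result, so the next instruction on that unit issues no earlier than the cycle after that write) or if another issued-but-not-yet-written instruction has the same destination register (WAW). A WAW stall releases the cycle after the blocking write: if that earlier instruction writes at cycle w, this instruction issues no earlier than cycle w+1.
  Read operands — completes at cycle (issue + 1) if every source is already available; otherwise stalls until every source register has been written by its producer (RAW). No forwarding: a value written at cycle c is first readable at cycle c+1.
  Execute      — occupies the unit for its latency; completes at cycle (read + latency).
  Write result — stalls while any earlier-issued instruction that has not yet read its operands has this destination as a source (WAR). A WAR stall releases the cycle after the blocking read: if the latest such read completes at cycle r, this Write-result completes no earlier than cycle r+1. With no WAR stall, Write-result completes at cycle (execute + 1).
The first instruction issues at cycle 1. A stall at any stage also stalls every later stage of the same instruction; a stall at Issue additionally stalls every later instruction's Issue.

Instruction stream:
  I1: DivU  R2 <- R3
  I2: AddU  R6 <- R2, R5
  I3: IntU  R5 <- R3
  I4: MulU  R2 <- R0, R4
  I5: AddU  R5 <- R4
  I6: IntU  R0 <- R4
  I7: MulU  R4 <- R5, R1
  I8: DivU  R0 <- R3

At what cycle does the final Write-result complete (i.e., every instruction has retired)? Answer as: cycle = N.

  I1 | 1 | 2 | 9 | 10
  I2 | 2 | 11 | 13 | 14   RAW R2: wait I1 write@10
  I3 | 3 | 4 | 5 | 12   WAR R5: wait I2 read@11
  I4 | 11 | 12 | 15 | 16   WAW R2: wait I1 write@10
  I5 | 15 | 16 | 18 | 19   struct: AddU busy until I2 writes@14
  I6 | 16 | 17 | 18 | 19
  I7 | 17 | 20 | 23 | 24   RAW R5: wait I5 write@19
  I8 | 20 | 21 | 28 | 29   WAW R0: wait I6 write@19

cycle = 29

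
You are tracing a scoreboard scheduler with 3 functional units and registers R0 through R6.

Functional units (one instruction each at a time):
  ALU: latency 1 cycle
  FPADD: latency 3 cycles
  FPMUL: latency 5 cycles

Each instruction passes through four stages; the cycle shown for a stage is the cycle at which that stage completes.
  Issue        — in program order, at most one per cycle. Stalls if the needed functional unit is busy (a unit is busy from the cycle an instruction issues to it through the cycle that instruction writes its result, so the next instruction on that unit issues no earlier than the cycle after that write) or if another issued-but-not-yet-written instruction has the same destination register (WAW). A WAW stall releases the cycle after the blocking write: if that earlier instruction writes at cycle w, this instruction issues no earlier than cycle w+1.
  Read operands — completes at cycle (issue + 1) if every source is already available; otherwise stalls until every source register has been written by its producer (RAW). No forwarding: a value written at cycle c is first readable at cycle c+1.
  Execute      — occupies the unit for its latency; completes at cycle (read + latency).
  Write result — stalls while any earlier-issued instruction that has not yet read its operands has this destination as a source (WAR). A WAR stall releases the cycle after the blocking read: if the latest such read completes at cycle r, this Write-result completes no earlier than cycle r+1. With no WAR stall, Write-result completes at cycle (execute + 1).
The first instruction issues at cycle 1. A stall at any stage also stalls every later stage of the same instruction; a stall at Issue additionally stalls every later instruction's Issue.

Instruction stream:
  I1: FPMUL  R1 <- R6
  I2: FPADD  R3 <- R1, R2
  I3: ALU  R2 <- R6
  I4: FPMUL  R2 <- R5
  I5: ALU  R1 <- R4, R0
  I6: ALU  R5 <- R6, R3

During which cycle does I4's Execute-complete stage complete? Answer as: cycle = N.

c1: I1 issues→FPMUL
c2: I1 reads; I2 issues→FPADD
c3: I3 issues→ALU
c4: I3 reads
c5: I3 exec-done
c7: I1 exec-done
c8: I1 writes R1
c9: I2 reads
c10: I3 writes R2
c11: I4 issues→FPMUL
c12: I2 exec-done; I4 reads; I5 issues→ALU
c13: I2 writes R3; I5 reads
c14: I5 exec-done
c15: I5 writes R1
c16: I6 issues→ALU
c17: I4 exec-done; I6 reads
c18: I4 writes R2; I6 exec-done
c19: I6 writes R5

cycle = 17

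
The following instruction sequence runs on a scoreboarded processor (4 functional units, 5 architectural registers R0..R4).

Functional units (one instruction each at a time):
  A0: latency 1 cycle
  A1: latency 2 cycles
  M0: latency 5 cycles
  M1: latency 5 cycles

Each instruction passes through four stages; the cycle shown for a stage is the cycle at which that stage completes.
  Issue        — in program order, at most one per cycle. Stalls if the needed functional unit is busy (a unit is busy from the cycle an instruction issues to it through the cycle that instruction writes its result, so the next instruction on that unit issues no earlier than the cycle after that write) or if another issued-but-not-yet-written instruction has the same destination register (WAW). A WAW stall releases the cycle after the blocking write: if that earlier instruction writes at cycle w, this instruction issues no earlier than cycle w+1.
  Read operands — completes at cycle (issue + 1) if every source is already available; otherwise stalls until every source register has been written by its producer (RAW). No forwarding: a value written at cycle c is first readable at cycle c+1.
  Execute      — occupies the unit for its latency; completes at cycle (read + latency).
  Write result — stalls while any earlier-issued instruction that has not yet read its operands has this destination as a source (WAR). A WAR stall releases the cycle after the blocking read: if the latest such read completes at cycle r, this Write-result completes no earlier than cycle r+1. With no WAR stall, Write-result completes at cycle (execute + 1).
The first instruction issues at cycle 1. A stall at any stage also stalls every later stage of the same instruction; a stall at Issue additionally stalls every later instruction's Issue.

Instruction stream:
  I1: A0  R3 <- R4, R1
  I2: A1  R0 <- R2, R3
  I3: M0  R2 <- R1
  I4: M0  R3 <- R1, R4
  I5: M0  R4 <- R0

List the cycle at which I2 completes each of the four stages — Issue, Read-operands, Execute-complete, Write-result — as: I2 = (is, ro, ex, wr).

[I1] 1/2/3/4
[I2] 2/5/7/8  (RAW R3: wait I1 write@4)
[I3] 3/4/9/10
[I4] 11/12/17/18  (struct: M0 busy until I3 writes@10)
[I5] 19/20/25/26  (struct: M0 busy until I4 writes@18)

I2 = (2, 5, 7, 8)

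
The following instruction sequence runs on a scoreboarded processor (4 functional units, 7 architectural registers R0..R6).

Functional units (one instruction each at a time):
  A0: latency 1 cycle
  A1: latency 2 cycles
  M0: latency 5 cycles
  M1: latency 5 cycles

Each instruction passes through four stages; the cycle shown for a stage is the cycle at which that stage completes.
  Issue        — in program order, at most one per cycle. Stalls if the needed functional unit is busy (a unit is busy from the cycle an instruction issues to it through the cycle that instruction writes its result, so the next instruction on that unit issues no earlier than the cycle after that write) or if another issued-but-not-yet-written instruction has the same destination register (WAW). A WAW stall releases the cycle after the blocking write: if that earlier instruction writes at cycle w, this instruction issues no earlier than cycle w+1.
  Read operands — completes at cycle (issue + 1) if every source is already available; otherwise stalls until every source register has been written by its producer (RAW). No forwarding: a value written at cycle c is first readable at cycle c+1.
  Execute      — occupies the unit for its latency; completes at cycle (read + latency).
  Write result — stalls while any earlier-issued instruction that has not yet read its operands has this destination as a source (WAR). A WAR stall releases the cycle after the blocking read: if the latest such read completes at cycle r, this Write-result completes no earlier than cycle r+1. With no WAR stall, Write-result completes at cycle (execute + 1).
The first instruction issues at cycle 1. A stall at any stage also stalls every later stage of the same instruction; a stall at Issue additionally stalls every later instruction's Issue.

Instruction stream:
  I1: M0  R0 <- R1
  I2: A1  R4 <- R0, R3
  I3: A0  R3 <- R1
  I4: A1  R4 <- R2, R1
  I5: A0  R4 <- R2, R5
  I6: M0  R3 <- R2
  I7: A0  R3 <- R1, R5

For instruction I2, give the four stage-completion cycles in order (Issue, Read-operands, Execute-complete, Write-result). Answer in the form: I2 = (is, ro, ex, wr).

1) issue 1, read 2, done 7, write 8
2) issue 2, read 9, done 11, write 12  <RAW R0: wait I1 write@8>
3) issue 3, read 4, done 5, write 10  <WAR R3: wait I2 read@9>
4) issue 13, read 14, done 16, write 17  <struct: A1 busy until I2 writes@12>
5) issue 18, read 19, done 20, write 21  <WAW R4: wait I4 write@17>
6) issue 19, read 20, done 25, write 26
7) issue 27, read 28, done 29, write 30  <WAW R3: wait I6 write@26>

I2 = (2, 9, 11, 12)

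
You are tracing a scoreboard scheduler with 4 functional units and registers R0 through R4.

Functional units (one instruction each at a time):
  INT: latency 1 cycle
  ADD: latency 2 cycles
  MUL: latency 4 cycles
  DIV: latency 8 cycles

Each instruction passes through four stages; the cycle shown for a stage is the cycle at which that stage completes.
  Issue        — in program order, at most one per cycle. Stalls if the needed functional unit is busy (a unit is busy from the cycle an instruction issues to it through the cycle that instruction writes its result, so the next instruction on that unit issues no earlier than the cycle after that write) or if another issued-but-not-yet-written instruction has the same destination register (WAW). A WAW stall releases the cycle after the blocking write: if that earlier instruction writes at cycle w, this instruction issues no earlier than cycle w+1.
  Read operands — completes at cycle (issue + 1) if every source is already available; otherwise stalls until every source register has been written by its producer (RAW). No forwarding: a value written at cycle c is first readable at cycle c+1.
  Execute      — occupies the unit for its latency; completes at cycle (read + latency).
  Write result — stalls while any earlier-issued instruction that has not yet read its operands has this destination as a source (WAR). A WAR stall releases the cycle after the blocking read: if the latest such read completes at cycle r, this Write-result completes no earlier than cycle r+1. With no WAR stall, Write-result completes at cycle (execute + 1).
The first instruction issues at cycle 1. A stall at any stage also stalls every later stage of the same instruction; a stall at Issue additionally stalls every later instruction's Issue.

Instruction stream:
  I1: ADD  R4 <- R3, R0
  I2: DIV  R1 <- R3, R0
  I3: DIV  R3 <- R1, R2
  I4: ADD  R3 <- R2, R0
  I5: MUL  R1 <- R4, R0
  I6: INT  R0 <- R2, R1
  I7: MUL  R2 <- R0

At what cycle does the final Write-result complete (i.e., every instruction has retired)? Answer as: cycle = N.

cycle = 40

cycle 1: I1 issues→ADD
cycle 2: I1 reads · I2 issues→DIV
cycle 3: I2 reads
cycle 4: I1 exec-done
cycle 5: I1 writes R4
cycle 11: I2 exec-done
cycle 12: I2 writes R1
cycle 13: I3 issues→DIV
cycle 14: I3 reads
cycle 22: I3 exec-done
cycle 23: I3 writes R3
cycle 24: I4 issues→ADD
cycle 25: I4 reads · I5 issues→MUL
cycle 26: I5 reads · I6 issues→INT
cycle 27: I4 exec-done
cycle 28: I4 writes R3
cycle 30: I5 exec-done
cycle 31: I5 writes R1
cycle 32: I6 reads · I7 issues→MUL
cycle 33: I6 exec-done
cycle 34: I6 writes R0
cycle 35: I7 reads
cycle 39: I7 exec-done
cycle 40: I7 writes R2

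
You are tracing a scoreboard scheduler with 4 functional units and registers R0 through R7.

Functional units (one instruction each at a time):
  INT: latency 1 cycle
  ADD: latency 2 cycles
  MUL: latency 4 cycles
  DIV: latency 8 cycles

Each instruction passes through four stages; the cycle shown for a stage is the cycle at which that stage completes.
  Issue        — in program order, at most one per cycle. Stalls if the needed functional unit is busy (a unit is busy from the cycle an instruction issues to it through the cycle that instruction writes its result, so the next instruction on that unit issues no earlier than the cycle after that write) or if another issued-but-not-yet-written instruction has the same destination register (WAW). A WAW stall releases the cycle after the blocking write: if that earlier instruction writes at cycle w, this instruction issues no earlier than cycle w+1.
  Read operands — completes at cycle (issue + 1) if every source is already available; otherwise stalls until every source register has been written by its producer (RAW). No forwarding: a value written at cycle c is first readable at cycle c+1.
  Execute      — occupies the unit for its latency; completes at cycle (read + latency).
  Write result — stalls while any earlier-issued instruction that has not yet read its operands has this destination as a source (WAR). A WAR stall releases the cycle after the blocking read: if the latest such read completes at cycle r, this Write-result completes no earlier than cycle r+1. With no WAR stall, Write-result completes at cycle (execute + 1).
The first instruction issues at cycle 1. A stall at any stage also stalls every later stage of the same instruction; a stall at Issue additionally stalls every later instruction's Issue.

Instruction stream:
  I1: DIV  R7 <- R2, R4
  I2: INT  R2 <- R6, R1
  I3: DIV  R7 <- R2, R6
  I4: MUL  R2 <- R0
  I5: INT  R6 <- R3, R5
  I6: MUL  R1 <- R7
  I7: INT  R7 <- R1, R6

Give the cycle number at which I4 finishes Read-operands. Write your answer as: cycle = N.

cycle = 14

cycle 1: I1 issues→DIV
cycle 2: I1 reads, I2 issues→INT
cycle 3: I2 reads
cycle 4: I2 exec-done
cycle 5: I2 writes R2
cycle 10: I1 exec-done
cycle 11: I1 writes R7
cycle 12: I3 issues→DIV
cycle 13: I3 reads, I4 issues→MUL
cycle 14: I4 reads, I5 issues→INT
cycle 15: I5 reads
cycle 16: I5 exec-done
cycle 17: I5 writes R6
cycle 18: I4 exec-done
cycle 19: I4 writes R2
cycle 20: I6 issues→MUL
cycle 21: I3 exec-done
cycle 22: I3 writes R7
cycle 23: I6 reads, I7 issues→INT
cycle 27: I6 exec-done
cycle 28: I6 writes R1
cycle 29: I7 reads
cycle 30: I7 exec-done
cycle 31: I7 writes R7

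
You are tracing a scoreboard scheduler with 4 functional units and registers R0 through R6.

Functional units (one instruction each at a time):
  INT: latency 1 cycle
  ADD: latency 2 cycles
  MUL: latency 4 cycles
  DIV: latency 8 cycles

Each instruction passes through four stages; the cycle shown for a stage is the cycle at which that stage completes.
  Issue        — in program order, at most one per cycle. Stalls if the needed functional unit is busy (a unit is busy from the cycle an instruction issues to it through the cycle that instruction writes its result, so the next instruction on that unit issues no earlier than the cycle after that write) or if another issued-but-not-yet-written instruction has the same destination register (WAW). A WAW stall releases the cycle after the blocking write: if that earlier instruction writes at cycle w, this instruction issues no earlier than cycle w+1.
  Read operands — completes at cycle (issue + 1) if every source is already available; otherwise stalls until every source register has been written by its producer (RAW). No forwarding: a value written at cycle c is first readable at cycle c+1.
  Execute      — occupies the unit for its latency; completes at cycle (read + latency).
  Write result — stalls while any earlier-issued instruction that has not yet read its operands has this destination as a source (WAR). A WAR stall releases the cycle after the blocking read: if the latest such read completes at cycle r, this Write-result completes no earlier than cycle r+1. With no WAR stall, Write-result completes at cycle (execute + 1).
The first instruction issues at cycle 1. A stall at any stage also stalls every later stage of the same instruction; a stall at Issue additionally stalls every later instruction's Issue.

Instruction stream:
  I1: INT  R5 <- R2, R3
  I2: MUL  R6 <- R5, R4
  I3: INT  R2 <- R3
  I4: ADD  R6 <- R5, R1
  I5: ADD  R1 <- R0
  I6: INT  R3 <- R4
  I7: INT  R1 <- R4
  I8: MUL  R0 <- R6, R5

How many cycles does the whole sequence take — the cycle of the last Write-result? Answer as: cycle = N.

t=1  I1→INT
t=2  I1 RO | I2→MUL
t=3  I1 EX
t=4  I1 WR R5
t=5  I2 RO | I3→INT
t=6  I3 RO
t=7  I3 EX
t=8  I3 WR R2
t=9  I2 EX
t=10  I2 WR R6
t=11  I4→ADD
t=12  I4 RO
t=14  I4 EX
t=15  I4 WR R6
t=16  I5→ADD
t=17  I5 RO | I6→INT
t=18  I6 RO
t=19  I5 EX | I6 EX
t=20  I5 WR R1 | I6 WR R3
t=21  I7→INT
t=22  I7 RO | I8→MUL
t=23  I7 EX | I8 RO
t=24  I7 WR R1
t=27  I8 EX
t=28  I8 WR R0

cycle = 28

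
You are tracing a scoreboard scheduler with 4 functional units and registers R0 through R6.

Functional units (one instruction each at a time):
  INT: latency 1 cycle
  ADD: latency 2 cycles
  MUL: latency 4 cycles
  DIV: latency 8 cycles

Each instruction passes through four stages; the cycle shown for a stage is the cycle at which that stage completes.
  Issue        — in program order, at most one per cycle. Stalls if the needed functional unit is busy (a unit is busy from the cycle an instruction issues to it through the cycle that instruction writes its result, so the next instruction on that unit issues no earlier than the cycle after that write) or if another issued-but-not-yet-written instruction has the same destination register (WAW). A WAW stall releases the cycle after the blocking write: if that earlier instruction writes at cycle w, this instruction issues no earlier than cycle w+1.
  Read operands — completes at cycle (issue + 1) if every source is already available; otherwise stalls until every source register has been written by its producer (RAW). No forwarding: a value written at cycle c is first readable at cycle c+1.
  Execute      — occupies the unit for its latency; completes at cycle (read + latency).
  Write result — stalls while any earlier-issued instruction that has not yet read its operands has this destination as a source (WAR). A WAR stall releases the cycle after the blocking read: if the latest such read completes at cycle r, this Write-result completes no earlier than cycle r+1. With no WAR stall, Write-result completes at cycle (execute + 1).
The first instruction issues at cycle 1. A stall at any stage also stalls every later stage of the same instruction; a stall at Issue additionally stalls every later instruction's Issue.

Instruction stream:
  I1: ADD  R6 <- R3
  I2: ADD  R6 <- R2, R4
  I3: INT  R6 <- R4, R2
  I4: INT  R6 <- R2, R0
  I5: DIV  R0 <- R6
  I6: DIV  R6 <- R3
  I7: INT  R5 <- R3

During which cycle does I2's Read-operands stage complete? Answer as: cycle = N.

cycle = 7

1) issue 1, read 2, done 4, write 5
2) issue 6, read 7, done 9, write 10  <struct: ADD busy until I1 writes@5>
3) issue 11, read 12, done 13, write 14  <WAW R6: wait I2 write@10>
4) issue 15, read 16, done 17, write 18  <struct: INT busy until I3 writes@14>
5) issue 16, read 19, done 27, write 28  <RAW R6: wait I4 write@18>
6) issue 29, read 30, done 38, write 39  <struct: DIV busy until I5 writes@28>
7) issue 30, read 31, done 32, write 33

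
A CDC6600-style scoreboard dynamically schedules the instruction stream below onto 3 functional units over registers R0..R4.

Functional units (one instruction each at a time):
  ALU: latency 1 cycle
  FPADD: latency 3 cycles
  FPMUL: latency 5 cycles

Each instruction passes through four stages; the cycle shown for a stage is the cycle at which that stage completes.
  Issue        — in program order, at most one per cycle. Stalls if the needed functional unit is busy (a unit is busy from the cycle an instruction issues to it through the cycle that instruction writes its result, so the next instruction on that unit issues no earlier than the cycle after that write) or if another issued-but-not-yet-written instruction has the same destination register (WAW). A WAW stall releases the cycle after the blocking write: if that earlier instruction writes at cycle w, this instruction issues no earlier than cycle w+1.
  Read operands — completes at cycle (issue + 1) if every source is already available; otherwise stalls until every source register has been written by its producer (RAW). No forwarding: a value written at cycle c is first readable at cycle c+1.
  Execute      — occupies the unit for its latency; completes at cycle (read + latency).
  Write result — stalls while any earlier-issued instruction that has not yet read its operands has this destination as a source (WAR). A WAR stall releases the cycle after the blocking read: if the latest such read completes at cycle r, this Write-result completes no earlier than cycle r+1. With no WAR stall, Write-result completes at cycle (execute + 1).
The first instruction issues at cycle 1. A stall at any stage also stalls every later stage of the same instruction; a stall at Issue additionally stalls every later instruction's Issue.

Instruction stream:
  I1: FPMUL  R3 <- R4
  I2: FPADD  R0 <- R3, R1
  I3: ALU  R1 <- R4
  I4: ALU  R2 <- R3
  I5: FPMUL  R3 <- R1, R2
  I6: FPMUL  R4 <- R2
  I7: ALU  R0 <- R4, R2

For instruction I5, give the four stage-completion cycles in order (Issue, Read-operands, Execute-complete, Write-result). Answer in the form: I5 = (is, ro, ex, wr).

I5 = (12, 15, 20, 21)

c1: I1→FPMUL
c2: I1 RO, I2→FPADD
c3: I3→ALU
c4: I3 RO
c5: I3 EX
c7: I1 EX
c8: I1 WR R3
c9: I2 RO
c10: I3 WR R1
c11: I4→ALU
c12: I2 EX, I4 RO, I5→FPMUL
c13: I2 WR R0, I4 EX
c14: I4 WR R2
c15: I5 RO
c20: I5 EX
c21: I5 WR R3
c22: I6→FPMUL
c23: I6 RO, I7→ALU
c28: I6 EX
c29: I6 WR R4
c30: I7 RO
c31: I7 EX
c32: I7 WR R0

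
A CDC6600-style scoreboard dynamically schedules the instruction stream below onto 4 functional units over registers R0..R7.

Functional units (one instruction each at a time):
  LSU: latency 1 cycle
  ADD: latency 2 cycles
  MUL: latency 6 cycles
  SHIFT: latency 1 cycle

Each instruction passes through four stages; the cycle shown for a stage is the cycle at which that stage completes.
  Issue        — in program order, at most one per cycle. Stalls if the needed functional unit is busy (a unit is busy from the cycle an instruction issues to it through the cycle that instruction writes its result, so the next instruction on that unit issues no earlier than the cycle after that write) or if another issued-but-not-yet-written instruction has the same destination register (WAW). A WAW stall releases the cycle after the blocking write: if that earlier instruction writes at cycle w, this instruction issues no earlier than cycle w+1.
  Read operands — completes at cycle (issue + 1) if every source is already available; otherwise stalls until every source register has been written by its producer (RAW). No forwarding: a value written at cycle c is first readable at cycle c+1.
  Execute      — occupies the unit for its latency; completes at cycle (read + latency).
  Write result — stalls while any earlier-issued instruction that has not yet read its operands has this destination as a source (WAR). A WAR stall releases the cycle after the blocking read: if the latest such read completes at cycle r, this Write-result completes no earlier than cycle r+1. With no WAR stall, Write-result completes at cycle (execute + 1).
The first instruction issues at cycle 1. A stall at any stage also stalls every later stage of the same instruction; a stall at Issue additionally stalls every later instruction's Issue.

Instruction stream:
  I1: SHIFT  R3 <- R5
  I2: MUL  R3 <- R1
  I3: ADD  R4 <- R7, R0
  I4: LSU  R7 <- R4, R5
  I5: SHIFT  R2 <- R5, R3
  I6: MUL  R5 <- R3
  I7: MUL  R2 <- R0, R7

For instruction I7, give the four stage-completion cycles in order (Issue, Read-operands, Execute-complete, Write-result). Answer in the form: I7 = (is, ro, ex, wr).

I7 = (23, 24, 30, 31)

cycle 1: I1→SHIFT
cycle 2: I1 RO
cycle 3: I1 EX
cycle 4: I1 WR R3
cycle 5: I2→MUL
cycle 6: I2 RO, I3→ADD
cycle 7: I3 RO, I4→LSU
cycle 8: I5→SHIFT
cycle 9: I3 EX
cycle 10: I3 WR R4
cycle 11: I4 RO
cycle 12: I2 EX, I4 EX
cycle 13: I2 WR R3, I4 WR R7
cycle 14: I5 RO, I6→MUL
cycle 15: I5 EX, I6 RO
cycle 16: I5 WR R2
cycle 21: I6 EX
cycle 22: I6 WR R5
cycle 23: I7→MUL
cycle 24: I7 RO
cycle 30: I7 EX
cycle 31: I7 WR R2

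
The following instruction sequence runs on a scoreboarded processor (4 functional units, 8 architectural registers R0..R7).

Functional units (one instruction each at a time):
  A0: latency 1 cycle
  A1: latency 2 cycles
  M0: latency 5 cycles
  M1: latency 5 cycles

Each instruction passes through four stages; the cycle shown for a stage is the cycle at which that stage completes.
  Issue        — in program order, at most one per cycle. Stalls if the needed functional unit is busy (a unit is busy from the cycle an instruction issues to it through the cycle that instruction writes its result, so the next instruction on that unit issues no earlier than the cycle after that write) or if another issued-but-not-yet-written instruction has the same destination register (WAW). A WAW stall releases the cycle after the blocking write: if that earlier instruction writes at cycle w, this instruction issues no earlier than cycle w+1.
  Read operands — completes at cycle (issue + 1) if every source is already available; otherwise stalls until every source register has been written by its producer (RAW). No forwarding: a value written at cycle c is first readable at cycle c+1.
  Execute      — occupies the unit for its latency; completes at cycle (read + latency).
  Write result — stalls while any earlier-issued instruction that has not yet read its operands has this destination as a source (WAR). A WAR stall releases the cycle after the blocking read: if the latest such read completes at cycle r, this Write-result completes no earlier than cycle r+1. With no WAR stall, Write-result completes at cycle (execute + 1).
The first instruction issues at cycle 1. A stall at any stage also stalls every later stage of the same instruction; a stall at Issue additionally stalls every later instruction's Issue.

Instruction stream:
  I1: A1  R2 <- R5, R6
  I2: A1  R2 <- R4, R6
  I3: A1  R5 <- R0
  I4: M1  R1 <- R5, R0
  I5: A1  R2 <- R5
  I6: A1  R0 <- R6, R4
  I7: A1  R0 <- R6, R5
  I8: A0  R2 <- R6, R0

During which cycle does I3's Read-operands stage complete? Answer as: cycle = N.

t=1  I1 issues→A1
t=2  I1 reads
t=4  I1 exec-done
t=5  I1 writes R2
t=6  I2 issues→A1
t=7  I2 reads
t=9  I2 exec-done
t=10  I2 writes R2
t=11  I3 issues→A1
t=12  I3 reads · I4 issues→M1
t=14  I3 exec-done
t=15  I3 writes R5
t=16  I4 reads · I5 issues→A1
t=17  I5 reads
t=19  I5 exec-done
t=20  I5 writes R2
t=21  I4 exec-done · I6 issues→A1
t=22  I4 writes R1 · I6 reads
t=24  I6 exec-done
t=25  I6 writes R0
t=26  I7 issues→A1
t=27  I7 reads · I8 issues→A0
t=29  I7 exec-done
t=30  I7 writes R0
t=31  I8 reads
t=32  I8 exec-done
t=33  I8 writes R2

cycle = 12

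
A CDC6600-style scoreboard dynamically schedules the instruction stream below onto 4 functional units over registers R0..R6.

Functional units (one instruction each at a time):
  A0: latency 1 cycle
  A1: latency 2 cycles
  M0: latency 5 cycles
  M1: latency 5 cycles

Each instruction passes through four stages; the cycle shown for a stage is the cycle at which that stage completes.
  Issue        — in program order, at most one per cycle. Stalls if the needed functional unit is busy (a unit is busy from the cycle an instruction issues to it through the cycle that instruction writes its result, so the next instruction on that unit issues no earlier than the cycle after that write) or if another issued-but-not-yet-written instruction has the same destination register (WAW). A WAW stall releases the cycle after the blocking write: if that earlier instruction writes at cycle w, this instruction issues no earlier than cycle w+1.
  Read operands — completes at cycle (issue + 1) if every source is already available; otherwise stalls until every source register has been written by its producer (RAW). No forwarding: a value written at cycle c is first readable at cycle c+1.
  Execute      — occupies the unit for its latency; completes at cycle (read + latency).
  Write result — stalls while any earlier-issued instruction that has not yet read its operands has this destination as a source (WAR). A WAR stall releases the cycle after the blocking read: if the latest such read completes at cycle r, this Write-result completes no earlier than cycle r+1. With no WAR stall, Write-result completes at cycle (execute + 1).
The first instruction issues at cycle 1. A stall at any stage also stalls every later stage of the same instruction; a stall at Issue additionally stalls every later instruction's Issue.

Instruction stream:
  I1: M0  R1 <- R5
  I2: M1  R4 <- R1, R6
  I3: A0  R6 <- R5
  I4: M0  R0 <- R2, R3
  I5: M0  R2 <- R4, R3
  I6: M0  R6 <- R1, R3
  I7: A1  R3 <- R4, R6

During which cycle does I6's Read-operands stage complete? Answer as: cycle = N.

cycle = 26

cycle 1: I1 dispatched to M0
cycle 2: I1 operands ready · I2 dispatched to M1
cycle 3: I3 dispatched to A0
cycle 4: I3 operands ready
cycle 5: I3 complete
cycle 7: I1 complete
cycle 8: R1←I1
cycle 9: I2 operands ready · I4 dispatched to M0
cycle 10: R6←I3 · I4 operands ready
cycle 14: I2 complete
cycle 15: R4←I2 · I4 complete
cycle 16: R0←I4
cycle 17: I5 dispatched to M0
cycle 18: I5 operands ready
cycle 23: I5 complete
cycle 24: R2←I5
cycle 25: I6 dispatched to M0
cycle 26: I6 operands ready · I7 dispatched to A1
cycle 31: I6 complete
cycle 32: R6←I6
cycle 33: I7 operands ready
cycle 35: I7 complete
cycle 36: R3←I7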